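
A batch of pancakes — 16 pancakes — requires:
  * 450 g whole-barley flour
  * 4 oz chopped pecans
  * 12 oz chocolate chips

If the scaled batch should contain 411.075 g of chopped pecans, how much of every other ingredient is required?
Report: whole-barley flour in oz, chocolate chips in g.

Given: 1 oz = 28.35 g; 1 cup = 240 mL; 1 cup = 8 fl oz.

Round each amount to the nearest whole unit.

whole-barley flour: 58 oz; chocolate chips: 1233 g

The original recipe has 113.4 g of chopped pecans, so the scaling factor is 411.075 ÷ 113.4 = 29/8 = 3.625.
whole-barley flour: 450 g × 29/8 ÷ 28.35 g/oz ≈ 58 oz
chocolate chips: 12 oz × 29/8 × 28.35 g/oz ≈ 1233 g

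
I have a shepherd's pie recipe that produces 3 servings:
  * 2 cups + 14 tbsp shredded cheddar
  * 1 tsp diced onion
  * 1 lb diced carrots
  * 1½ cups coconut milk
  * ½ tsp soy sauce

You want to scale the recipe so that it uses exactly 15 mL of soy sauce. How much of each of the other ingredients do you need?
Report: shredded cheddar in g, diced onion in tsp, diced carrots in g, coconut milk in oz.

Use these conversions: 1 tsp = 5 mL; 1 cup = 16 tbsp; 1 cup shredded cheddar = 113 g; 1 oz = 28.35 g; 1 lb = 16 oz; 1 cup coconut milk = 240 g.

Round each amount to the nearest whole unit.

The original recipe has 2.5 mL of soy sauce, so the scaling factor is 15 ÷ 2.5 = 6.
shredded cheddar: (2 cup + 14 tbsp = 2.875 cup) × 6 × 113 g/cup ≈ 1949 g
diced onion: 1 tsp × 6 = 6 tsp
diced carrots: 1 lb × 6 × 16 oz/lb × 28.35 g/oz ≈ 2722 g
coconut milk: 1.5 cup × 6 × 240 g/cup ÷ 28.35 g/oz ≈ 76 oz

shredded cheddar: 1949 g; diced onion: 6 tsp; diced carrots: 2722 g; coconut milk: 76 oz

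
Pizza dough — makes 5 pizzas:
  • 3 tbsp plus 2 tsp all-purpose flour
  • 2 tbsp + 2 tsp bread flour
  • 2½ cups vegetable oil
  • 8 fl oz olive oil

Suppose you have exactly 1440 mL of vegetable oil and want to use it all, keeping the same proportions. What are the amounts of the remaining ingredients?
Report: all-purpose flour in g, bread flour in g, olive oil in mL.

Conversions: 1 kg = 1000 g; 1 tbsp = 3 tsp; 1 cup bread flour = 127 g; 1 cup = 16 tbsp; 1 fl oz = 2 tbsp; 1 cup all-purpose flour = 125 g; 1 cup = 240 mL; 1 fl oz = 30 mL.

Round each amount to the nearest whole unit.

all-purpose flour: 69 g; bread flour: 51 g; olive oil: 576 mL

The original recipe has 600 mL of vegetable oil, so the scaling factor is 1440 ÷ 600 = 12/5 = 2.4.
all-purpose flour: (3 tbsp + 2 tsp = 11/3 tbsp) × 12/5 ÷ 16 tbsp/cup × 125 g/cup ≈ 69 g
bread flour: (2 tbsp + 2 tsp = 8/3 tbsp) × 12/5 ÷ 16 tbsp/cup × 127 g/cup ≈ 51 g
olive oil: 8 fl oz × 12/5 × 30 mL/fl oz = 576 mL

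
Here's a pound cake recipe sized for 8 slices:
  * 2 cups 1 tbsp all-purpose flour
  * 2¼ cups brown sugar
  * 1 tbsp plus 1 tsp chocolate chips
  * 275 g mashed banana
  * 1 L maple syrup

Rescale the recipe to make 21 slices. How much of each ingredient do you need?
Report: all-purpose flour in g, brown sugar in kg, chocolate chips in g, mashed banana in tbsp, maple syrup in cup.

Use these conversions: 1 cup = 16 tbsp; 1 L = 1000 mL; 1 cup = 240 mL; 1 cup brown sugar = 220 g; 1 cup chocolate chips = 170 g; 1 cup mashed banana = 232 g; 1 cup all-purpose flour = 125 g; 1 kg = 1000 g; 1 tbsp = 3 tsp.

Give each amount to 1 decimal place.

Scaling factor: 21/8 = 2.625.
all-purpose flour: (2 cup + 1 tbsp = 2.0625 cup) × 21/8 × 125 g/cup ≈ 676.8 g
brown sugar: 2.25 cup × 21/8 × 220 g/cup ÷ 1000 g/kg ≈ 1.3 kg
chocolate chips: (1 tbsp + 1 tsp = 4/3 tbsp) × 21/8 ÷ 16 tbsp/cup × 170 g/cup ≈ 37.2 g
mashed banana: 275 g × 21/8 ÷ 232 g/cup × 16 tbsp/cup ≈ 49.8 tbsp
maple syrup: 1 L × 21/8 × 1000 mL/L ÷ 240 mL/cup ≈ 10.9 cup

all-purpose flour: 676.8 g; brown sugar: 1.3 kg; chocolate chips: 37.2 g; mashed banana: 49.8 tbsp; maple syrup: 10.9 cup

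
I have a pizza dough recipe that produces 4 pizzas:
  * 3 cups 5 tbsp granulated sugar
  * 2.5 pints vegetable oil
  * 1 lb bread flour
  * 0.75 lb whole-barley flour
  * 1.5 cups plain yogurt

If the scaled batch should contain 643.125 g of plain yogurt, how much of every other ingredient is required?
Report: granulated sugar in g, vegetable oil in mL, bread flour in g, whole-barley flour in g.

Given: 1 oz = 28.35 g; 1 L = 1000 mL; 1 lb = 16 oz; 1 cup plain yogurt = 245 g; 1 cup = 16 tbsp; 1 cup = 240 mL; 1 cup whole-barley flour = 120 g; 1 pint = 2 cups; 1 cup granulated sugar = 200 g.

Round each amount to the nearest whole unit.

granulated sugar: 1159 g; vegetable oil: 2100 mL; bread flour: 794 g; whole-barley flour: 595 g

The original recipe has 367.5 g of plain yogurt, so the scaling factor is 643.125 ÷ 367.5 = 7/4 = 1.75.
granulated sugar: (3 cup + 5 tbsp = 3.3125 cup) × 7/4 × 200 g/cup ≈ 1159 g
vegetable oil: 2.5 pint × 7/4 × 2 cup/pint × 240 mL/cup = 2100 mL
bread flour: 1 lb × 7/4 × 16 oz/lb × 28.35 g/oz ≈ 794 g
whole-barley flour: 0.75 lb × 7/4 × 16 oz/lb × 28.35 g/oz ≈ 595 g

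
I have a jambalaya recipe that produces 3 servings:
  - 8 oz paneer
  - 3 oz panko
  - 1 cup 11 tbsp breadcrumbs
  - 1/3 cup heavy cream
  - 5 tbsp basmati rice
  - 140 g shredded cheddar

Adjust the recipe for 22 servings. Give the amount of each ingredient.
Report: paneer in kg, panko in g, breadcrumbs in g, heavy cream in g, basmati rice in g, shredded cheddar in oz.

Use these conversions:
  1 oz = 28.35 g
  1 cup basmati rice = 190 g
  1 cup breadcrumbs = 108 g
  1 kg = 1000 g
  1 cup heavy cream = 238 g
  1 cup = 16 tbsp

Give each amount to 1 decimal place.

paneer: 1.7 kg; panko: 623.7 g; breadcrumbs: 1336.5 g; heavy cream: 581.8 g; basmati rice: 435.4 g; shredded cheddar: 36.2 oz

Scaling factor: 22/3.
paneer: 8 oz × 22/3 × 28.35 g/oz ÷ 1000 g/kg ≈ 1.7 kg
panko: 3 oz × 22/3 × 28.35 g/oz = 623.7 g
breadcrumbs: (1 cup + 11 tbsp = 1.6875 cup) × 22/3 × 108 g/cup = 1336.5 g
heavy cream: 1/3 cup × 22/3 × 238 g/cup ≈ 581.8 g
basmati rice: 5 tbsp × 22/3 ÷ 16 tbsp/cup × 190 g/cup ≈ 435.4 g
shredded cheddar: 140 g × 22/3 ÷ 28.35 g/oz ≈ 36.2 oz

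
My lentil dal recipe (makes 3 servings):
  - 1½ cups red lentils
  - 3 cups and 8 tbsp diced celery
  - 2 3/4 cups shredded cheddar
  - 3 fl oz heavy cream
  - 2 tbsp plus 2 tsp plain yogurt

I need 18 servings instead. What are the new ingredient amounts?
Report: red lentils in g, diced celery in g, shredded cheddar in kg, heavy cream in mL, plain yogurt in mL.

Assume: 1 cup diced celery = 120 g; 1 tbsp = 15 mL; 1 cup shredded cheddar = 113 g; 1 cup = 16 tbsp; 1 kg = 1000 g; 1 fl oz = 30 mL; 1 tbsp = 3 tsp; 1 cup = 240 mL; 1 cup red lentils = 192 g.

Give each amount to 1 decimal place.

Scaling factor: 18/3 = 6.
red lentils: 1.5 cup × 6 × 192 g/cup = 1728.0 g
diced celery: (3 cup + 8 tbsp = 3.5 cup) × 6 × 120 g/cup = 2520.0 g
shredded cheddar: 2.75 cup × 6 × 113 g/cup ÷ 1000 g/kg ≈ 1.9 kg
heavy cream: 3 fl oz × 6 × 30 mL/fl oz = 540.0 mL
plain yogurt: (2 tbsp + 2 tsp = 8/3 tbsp) × 6 × 15 mL/tbsp = 240.0 mL

red lentils: 1728.0 g; diced celery: 2520.0 g; shredded cheddar: 1.9 kg; heavy cream: 540.0 mL; plain yogurt: 240.0 mL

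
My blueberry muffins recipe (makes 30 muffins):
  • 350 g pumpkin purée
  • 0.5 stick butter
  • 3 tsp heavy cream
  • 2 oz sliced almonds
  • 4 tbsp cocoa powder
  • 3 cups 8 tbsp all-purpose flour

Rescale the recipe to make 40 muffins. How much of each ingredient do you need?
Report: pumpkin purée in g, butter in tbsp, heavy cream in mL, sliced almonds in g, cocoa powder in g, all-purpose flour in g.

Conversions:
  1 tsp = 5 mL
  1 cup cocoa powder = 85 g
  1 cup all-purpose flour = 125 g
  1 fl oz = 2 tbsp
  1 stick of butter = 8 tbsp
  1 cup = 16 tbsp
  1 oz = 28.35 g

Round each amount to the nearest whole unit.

pumpkin purée: 467 g; butter: 5 tbsp; heavy cream: 20 mL; sliced almonds: 76 g; cocoa powder: 28 g; all-purpose flour: 583 g

Scaling factor: 40/30 = 4/3.
pumpkin purée: 350 g × 4/3 ≈ 467 g
butter: 0.5 stick × 4/3 × 8 tbsp/stick ≈ 5 tbsp
heavy cream: 3 tsp × 4/3 × 5 mL/tsp = 20 mL
sliced almonds: 2 oz × 4/3 × 28.35 g/oz ≈ 76 g
cocoa powder: 4 tbsp × 4/3 ÷ 16 tbsp/cup × 85 g/cup ≈ 28 g
all-purpose flour: (3 cup + 8 tbsp = 3.5 cup) × 4/3 × 125 g/cup ≈ 583 g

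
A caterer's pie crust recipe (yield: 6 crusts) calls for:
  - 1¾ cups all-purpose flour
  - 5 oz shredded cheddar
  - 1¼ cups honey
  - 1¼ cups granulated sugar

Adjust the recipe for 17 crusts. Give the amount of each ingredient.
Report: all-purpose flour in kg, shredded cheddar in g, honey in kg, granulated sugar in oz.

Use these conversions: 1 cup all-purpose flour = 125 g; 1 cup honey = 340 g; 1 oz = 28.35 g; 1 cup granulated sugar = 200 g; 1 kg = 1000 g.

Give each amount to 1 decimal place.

all-purpose flour: 0.6 kg; shredded cheddar: 401.6 g; honey: 1.2 kg; granulated sugar: 25.0 oz

Scaling factor: 17/6.
all-purpose flour: 1.75 cup × 17/6 × 125 g/cup ÷ 1000 g/kg ≈ 0.6 kg
shredded cheddar: 5 oz × 17/6 × 28.35 g/oz ≈ 401.6 g
honey: 1.25 cup × 17/6 × 340 g/cup ÷ 1000 g/kg ≈ 1.2 kg
granulated sugar: 1.25 cup × 17/6 × 200 g/cup ÷ 28.35 g/oz ≈ 25.0 oz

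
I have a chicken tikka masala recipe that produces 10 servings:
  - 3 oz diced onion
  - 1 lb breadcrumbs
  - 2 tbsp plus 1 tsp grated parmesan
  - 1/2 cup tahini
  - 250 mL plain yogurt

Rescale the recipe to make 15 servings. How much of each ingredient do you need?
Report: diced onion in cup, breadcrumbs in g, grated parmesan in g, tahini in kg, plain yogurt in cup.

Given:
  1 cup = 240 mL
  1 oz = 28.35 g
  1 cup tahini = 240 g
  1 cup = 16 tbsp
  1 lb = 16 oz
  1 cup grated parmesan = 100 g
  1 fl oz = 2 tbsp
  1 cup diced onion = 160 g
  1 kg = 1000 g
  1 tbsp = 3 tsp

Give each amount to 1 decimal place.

diced onion: 0.8 cup; breadcrumbs: 680.4 g; grated parmesan: 21.9 g; tahini: 0.2 kg; plain yogurt: 1.6 cup

Scaling factor: 15/10 = 3/2 = 1.5.
diced onion: 3 oz × 3/2 × 28.35 g/oz ÷ 160 g/cup ≈ 0.8 cup
breadcrumbs: 1 lb × 3/2 × 16 oz/lb × 28.35 g/oz = 680.4 g
grated parmesan: (2 tbsp + 1 tsp = 7/3 tbsp) × 3/2 ÷ 16 tbsp/cup × 100 g/cup ≈ 21.9 g
tahini: 0.5 cup × 3/2 × 240 g/cup ÷ 1000 g/kg ≈ 0.2 kg
plain yogurt: 250 mL × 3/2 ÷ 240 mL/cup ≈ 1.6 cup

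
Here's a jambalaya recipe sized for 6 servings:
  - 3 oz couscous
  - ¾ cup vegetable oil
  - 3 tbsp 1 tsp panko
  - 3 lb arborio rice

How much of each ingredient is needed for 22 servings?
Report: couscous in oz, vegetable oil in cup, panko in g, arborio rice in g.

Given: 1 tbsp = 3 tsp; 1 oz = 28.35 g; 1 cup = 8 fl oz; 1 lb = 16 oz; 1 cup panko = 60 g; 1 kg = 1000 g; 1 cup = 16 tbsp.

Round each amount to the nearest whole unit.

Scaling factor: 22/6 = 11/3.
couscous: 3 oz × 11/3 = 11 oz
vegetable oil: 0.75 cup × 11/3 ≈ 3 cup
panko: (3 tbsp + 1 tsp = 10/3 tbsp) × 11/3 ÷ 16 tbsp/cup × 60 g/cup ≈ 46 g
arborio rice: 3 lb × 11/3 × 16 oz/lb × 28.35 g/oz ≈ 4990 g

couscous: 11 oz; vegetable oil: 3 cup; panko: 46 g; arborio rice: 4990 g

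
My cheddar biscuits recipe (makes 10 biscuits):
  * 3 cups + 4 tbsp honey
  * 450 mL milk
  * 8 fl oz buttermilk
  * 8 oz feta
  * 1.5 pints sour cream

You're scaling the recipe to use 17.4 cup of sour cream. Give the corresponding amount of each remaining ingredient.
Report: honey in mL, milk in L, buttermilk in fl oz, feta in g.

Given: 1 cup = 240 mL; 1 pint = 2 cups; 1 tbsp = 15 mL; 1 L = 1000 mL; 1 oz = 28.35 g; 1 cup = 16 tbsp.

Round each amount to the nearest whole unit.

The original recipe has 3 cup of sour cream, so the scaling factor is 17.4 ÷ 3 = 29/5 = 5.8.
honey: (3 cup + 4 tbsp = 3.25 cup) × 29/5 × 240 mL/cup = 4524 mL
milk: 450 mL × 29/5 ÷ 1000 mL/L ≈ 3 L
buttermilk: 8 fl oz × 29/5 ≈ 46 fl oz
feta: 8 oz × 29/5 × 28.35 g/oz ≈ 1315 g

honey: 4524 mL; milk: 3 L; buttermilk: 46 fl oz; feta: 1315 g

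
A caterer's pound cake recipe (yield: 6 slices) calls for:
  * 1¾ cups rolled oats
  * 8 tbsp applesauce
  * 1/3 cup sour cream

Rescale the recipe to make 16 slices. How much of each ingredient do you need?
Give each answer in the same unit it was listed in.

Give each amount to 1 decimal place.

rolled oats: 4.7 cup; applesauce: 21.3 tbsp; sour cream: 0.9 cup

Scaling factor: 16/6 = 8/3.
rolled oats: 1.75 cup × 8/3 ≈ 4.7 cup
applesauce: 8 tbsp × 8/3 ≈ 21.3 tbsp
sour cream: 1/3 cup × 8/3 ≈ 0.9 cup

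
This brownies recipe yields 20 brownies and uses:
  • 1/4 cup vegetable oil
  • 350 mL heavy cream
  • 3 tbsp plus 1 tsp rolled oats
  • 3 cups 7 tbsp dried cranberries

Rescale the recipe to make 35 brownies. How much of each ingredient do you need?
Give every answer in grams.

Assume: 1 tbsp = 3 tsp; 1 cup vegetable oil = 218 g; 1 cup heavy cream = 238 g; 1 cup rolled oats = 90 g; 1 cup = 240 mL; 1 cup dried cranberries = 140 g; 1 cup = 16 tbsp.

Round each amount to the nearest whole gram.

Scaling factor: 35/20 = 7/4 = 1.75.
vegetable oil: 0.25 cup × 7/4 × 218 g/cup ≈ 95 g
heavy cream: 350 mL × 7/4 ÷ 240 mL/cup × 238 g/cup ≈ 607 g
rolled oats: (3 tbsp + 1 tsp = 10/3 tbsp) × 7/4 ÷ 16 tbsp/cup × 90 g/cup ≈ 33 g
dried cranberries: (3 cup + 7 tbsp = 3.4375 cup) × 7/4 × 140 g/cup ≈ 842 g

vegetable oil: 95 g; heavy cream: 607 g; rolled oats: 33 g; dried cranberries: 842 g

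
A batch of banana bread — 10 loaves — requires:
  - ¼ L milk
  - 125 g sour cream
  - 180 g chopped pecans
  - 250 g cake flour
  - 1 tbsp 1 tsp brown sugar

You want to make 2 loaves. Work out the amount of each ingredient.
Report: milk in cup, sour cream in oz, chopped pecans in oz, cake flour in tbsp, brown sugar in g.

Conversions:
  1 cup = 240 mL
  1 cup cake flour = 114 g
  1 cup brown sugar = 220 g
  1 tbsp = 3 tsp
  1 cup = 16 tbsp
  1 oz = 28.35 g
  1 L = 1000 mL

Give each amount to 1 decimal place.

milk: 0.2 cup; sour cream: 0.9 oz; chopped pecans: 1.3 oz; cake flour: 7.0 tbsp; brown sugar: 3.7 g

Scaling factor: 2/10 = 1/5 = 0.2.
milk: 0.25 L × 1/5 × 1000 mL/L ÷ 240 mL/cup ≈ 0.2 cup
sour cream: 125 g × 1/5 ÷ 28.35 g/oz ≈ 0.9 oz
chopped pecans: 180 g × 1/5 ÷ 28.35 g/oz ≈ 1.3 oz
cake flour: 250 g × 1/5 ÷ 114 g/cup × 16 tbsp/cup ≈ 7.0 tbsp
brown sugar: (1 tbsp + 1 tsp = 4/3 tbsp) × 1/5 ÷ 16 tbsp/cup × 220 g/cup ≈ 3.7 g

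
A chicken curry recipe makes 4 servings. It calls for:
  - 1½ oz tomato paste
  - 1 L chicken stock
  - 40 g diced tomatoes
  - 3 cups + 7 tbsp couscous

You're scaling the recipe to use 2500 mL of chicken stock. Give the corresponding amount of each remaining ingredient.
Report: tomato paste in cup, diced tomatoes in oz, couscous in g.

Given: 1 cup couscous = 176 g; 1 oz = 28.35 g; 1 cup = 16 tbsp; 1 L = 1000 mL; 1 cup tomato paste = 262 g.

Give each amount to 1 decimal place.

The original recipe has 1000 mL of chicken stock, so the scaling factor is 2500 ÷ 1000 = 5/2 = 2.5.
tomato paste: 1.5 oz × 5/2 × 28.35 g/oz ÷ 262 g/cup ≈ 0.4 cup
diced tomatoes: 40 g × 5/2 ÷ 28.35 g/oz ≈ 3.5 oz
couscous: (3 cup + 7 tbsp = 3.4375 cup) × 5/2 × 176 g/cup = 1512.5 g

tomato paste: 0.4 cup; diced tomatoes: 3.5 oz; couscous: 1512.5 g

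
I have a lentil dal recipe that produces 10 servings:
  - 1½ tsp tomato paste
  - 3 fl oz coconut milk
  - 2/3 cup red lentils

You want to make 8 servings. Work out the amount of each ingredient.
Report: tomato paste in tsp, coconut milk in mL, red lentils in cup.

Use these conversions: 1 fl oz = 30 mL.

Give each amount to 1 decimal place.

Scaling factor: 8/10 = 4/5 = 0.8.
tomato paste: 1.5 tsp × 4/5 = 1.2 tsp
coconut milk: 3 fl oz × 4/5 × 30 mL/fl oz = 72.0 mL
red lentils: 2/3 cup × 4/5 ≈ 0.5 cup

tomato paste: 1.2 tsp; coconut milk: 72.0 mL; red lentils: 0.5 cup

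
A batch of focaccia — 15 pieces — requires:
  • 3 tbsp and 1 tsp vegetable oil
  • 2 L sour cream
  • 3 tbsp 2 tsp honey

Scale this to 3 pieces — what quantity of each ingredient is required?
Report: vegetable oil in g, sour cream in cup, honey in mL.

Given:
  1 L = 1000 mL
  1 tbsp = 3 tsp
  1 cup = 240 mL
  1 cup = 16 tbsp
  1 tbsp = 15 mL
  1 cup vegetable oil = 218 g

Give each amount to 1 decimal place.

vegetable oil: 9.1 g; sour cream: 1.7 cup; honey: 11.0 mL

Scaling factor: 3/15 = 1/5 = 0.2.
vegetable oil: (3 tbsp + 1 tsp = 10/3 tbsp) × 1/5 ÷ 16 tbsp/cup × 218 g/cup ≈ 9.1 g
sour cream: 2 L × 1/5 × 1000 mL/L ÷ 240 mL/cup ≈ 1.7 cup
honey: (3 tbsp + 2 tsp = 11/3 tbsp) × 1/5 × 15 mL/tbsp = 11.0 mL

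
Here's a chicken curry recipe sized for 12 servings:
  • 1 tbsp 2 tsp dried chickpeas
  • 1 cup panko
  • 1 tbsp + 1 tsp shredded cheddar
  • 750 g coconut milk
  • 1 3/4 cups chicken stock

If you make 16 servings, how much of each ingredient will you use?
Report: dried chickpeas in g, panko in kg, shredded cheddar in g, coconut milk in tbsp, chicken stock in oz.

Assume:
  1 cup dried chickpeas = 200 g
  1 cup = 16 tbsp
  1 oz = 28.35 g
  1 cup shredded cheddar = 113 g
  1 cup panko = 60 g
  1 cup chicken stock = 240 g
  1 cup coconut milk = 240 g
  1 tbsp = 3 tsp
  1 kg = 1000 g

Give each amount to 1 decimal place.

dried chickpeas: 27.8 g; panko: 0.1 kg; shredded cheddar: 12.6 g; coconut milk: 66.7 tbsp; chicken stock: 19.8 oz

Scaling factor: 16/12 = 4/3.
dried chickpeas: (1 tbsp + 2 tsp = 5/3 tbsp) × 4/3 ÷ 16 tbsp/cup × 200 g/cup ≈ 27.8 g
panko: 1 cup × 4/3 × 60 g/cup ÷ 1000 g/kg ≈ 0.1 kg
shredded cheddar: (1 tbsp + 1 tsp = 4/3 tbsp) × 4/3 ÷ 16 tbsp/cup × 113 g/cup ≈ 12.6 g
coconut milk: 750 g × 4/3 ÷ 240 g/cup × 16 tbsp/cup ≈ 66.7 tbsp
chicken stock: 1.75 cup × 4/3 × 240 g/cup ÷ 28.35 g/oz ≈ 19.8 oz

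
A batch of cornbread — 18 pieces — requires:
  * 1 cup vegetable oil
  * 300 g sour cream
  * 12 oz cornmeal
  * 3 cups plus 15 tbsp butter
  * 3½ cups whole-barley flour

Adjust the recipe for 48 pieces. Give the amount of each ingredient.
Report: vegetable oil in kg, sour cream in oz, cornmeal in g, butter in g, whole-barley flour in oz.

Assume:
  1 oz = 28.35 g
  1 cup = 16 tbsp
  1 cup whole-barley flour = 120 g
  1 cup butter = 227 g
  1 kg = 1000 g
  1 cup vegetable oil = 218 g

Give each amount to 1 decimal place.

vegetable oil: 0.6 kg; sour cream: 28.2 oz; cornmeal: 907.2 g; butter: 2383.5 g; whole-barley flour: 39.5 oz

Scaling factor: 48/18 = 8/3.
vegetable oil: 1 cup × 8/3 × 218 g/cup ÷ 1000 g/kg ≈ 0.6 kg
sour cream: 300 g × 8/3 ÷ 28.35 g/oz ≈ 28.2 oz
cornmeal: 12 oz × 8/3 × 28.35 g/oz = 907.2 g
butter: (3 cup + 15 tbsp = 3.9375 cup) × 8/3 × 227 g/cup = 2383.5 g
whole-barley flour: 3.5 cup × 8/3 × 120 g/cup ÷ 28.35 g/oz ≈ 39.5 oz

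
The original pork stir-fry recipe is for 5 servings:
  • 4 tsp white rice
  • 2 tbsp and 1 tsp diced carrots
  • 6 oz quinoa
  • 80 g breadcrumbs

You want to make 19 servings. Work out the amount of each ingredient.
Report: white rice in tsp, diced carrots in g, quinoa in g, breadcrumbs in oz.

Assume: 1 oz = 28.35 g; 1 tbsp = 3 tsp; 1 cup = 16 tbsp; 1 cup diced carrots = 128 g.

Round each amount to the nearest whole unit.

white rice: 15 tsp; diced carrots: 71 g; quinoa: 646 g; breadcrumbs: 11 oz

Scaling factor: 19/5 = 3.8.
white rice: 4 tsp × 19/5 ≈ 15 tsp
diced carrots: (2 tbsp + 1 tsp = 7/3 tbsp) × 19/5 ÷ 16 tbsp/cup × 128 g/cup ≈ 71 g
quinoa: 6 oz × 19/5 × 28.35 g/oz ≈ 646 g
breadcrumbs: 80 g × 19/5 ÷ 28.35 g/oz ≈ 11 oz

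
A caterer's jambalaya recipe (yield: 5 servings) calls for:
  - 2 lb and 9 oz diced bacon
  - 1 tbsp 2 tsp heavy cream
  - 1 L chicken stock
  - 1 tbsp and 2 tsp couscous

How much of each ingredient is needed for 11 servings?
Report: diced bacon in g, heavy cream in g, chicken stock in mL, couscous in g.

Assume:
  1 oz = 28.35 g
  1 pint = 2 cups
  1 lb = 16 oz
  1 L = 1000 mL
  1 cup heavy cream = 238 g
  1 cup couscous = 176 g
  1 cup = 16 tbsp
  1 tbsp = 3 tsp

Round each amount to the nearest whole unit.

diced bacon: 2557 g; heavy cream: 55 g; chicken stock: 2200 mL; couscous: 40 g

Scaling factor: 11/5 = 2.2.
diced bacon: (2 lb + 9 oz = 2.5625 lb) × 11/5 × 16 oz/lb × 28.35 g/oz ≈ 2557 g
heavy cream: (1 tbsp + 2 tsp = 5/3 tbsp) × 11/5 ÷ 16 tbsp/cup × 238 g/cup ≈ 55 g
chicken stock: 1 L × 11/5 × 1000 mL/L = 2200 mL
couscous: (1 tbsp + 2 tsp = 5/3 tbsp) × 11/5 ÷ 16 tbsp/cup × 176 g/cup ≈ 40 g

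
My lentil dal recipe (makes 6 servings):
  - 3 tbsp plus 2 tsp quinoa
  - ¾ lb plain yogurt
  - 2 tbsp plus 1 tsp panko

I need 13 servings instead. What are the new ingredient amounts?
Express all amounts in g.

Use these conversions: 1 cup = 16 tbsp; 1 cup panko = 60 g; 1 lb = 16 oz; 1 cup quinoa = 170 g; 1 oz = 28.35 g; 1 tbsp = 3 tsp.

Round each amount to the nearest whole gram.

Scaling factor: 13/6.
quinoa: (3 tbsp + 2 tsp = 11/3 tbsp) × 13/6 ÷ 16 tbsp/cup × 170 g/cup ≈ 84 g
plain yogurt: 0.75 lb × 13/6 × 16 oz/lb × 28.35 g/oz ≈ 737 g
panko: (2 tbsp + 1 tsp = 7/3 tbsp) × 13/6 ÷ 16 tbsp/cup × 60 g/cup ≈ 19 g

quinoa: 84 g; plain yogurt: 737 g; panko: 19 g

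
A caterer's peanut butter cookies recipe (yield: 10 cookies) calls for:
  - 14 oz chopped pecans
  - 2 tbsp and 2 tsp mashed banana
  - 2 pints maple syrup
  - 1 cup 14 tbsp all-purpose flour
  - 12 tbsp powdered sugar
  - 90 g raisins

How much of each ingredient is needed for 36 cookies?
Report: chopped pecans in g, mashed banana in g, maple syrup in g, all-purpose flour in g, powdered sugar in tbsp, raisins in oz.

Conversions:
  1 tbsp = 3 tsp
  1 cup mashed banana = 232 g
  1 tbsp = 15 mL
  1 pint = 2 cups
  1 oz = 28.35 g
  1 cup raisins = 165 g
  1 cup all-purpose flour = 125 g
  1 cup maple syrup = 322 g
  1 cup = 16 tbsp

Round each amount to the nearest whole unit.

Scaling factor: 36/10 = 18/5 = 3.6.
chopped pecans: 14 oz × 18/5 × 28.35 g/oz ≈ 1429 g
mashed banana: (2 tbsp + 2 tsp = 8/3 tbsp) × 18/5 ÷ 16 tbsp/cup × 232 g/cup ≈ 139 g
maple syrup: 2 pint × 18/5 × 2 cup/pint × 322 g/cup ≈ 4637 g
all-purpose flour: (1 cup + 14 tbsp = 1.875 cup) × 18/5 × 125 g/cup ≈ 844 g
powdered sugar: 12 tbsp × 18/5 ≈ 43 tbsp
raisins: 90 g × 18/5 ÷ 28.35 g/oz ≈ 11 oz

chopped pecans: 1429 g; mashed banana: 139 g; maple syrup: 4637 g; all-purpose flour: 844 g; powdered sugar: 43 tbsp; raisins: 11 oz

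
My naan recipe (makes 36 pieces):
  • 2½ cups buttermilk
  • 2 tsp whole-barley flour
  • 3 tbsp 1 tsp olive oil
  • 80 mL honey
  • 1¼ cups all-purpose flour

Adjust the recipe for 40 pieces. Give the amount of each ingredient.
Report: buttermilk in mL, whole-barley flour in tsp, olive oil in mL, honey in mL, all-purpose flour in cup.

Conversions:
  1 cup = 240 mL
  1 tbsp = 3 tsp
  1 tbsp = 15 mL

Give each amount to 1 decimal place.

Scaling factor: 40/36 = 10/9.
buttermilk: 2.5 cup × 10/9 × 240 mL/cup ≈ 666.7 mL
whole-barley flour: 2 tsp × 10/9 ≈ 2.2 tsp
olive oil: (3 tbsp + 1 tsp = 10/3 tbsp) × 10/9 × 15 mL/tbsp ≈ 55.6 mL
honey: 80 mL × 10/9 ≈ 88.9 mL
all-purpose flour: 1.25 cup × 10/9 ≈ 1.4 cup

buttermilk: 666.7 mL; whole-barley flour: 2.2 tsp; olive oil: 55.6 mL; honey: 88.9 mL; all-purpose flour: 1.4 cup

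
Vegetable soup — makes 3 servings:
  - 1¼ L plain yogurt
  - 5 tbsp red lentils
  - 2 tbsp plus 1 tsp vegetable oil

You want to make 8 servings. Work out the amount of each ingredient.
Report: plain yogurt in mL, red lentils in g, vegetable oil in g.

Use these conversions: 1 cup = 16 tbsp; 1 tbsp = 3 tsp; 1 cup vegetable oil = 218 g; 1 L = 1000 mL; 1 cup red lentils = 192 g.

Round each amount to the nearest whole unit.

Scaling factor: 8/3.
plain yogurt: 1.25 L × 8/3 × 1000 mL/L ≈ 3333 mL
red lentils: 5 tbsp × 8/3 ÷ 16 tbsp/cup × 192 g/cup = 160 g
vegetable oil: (2 tbsp + 1 tsp = 7/3 tbsp) × 8/3 ÷ 16 tbsp/cup × 218 g/cup ≈ 85 g

plain yogurt: 3333 mL; red lentils: 160 g; vegetable oil: 85 g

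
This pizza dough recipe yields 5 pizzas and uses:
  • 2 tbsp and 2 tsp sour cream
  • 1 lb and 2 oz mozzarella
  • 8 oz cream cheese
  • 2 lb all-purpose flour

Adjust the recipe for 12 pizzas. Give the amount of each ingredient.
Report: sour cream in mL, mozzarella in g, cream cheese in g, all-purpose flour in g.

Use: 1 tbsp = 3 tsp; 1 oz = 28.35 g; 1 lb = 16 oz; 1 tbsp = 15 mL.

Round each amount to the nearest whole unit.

sour cream: 96 mL; mozzarella: 1225 g; cream cheese: 544 g; all-purpose flour: 2177 g

Scaling factor: 12/5 = 2.4.
sour cream: (2 tbsp + 2 tsp = 8/3 tbsp) × 12/5 × 15 mL/tbsp = 96 mL
mozzarella: (1 lb + 2 oz = 1.125 lb) × 12/5 × 16 oz/lb × 28.35 g/oz ≈ 1225 g
cream cheese: 8 oz × 12/5 × 28.35 g/oz ≈ 544 g
all-purpose flour: 2 lb × 12/5 × 16 oz/lb × 28.35 g/oz ≈ 2177 g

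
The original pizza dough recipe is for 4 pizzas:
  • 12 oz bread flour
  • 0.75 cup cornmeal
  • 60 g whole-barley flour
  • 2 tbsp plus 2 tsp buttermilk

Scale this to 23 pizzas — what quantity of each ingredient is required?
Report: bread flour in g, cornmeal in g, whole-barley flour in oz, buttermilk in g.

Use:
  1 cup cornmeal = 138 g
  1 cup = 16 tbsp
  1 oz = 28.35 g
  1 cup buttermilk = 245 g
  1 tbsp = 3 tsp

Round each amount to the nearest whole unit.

Scaling factor: 23/4 = 5.75.
bread flour: 12 oz × 23/4 × 28.35 g/oz ≈ 1956 g
cornmeal: 0.75 cup × 23/4 × 138 g/cup ≈ 595 g
whole-barley flour: 60 g × 23/4 ÷ 28.35 g/oz ≈ 12 oz
buttermilk: (2 tbsp + 2 tsp = 8/3 tbsp) × 23/4 ÷ 16 tbsp/cup × 245 g/cup ≈ 235 g

bread flour: 1956 g; cornmeal: 595 g; whole-barley flour: 12 oz; buttermilk: 235 g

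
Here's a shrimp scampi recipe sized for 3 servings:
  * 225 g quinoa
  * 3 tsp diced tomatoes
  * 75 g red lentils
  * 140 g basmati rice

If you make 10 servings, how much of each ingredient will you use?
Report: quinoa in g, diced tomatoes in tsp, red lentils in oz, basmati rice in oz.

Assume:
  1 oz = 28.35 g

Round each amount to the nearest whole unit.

Scaling factor: 10/3.
quinoa: 225 g × 10/3 = 750 g
diced tomatoes: 3 tsp × 10/3 = 10 tsp
red lentils: 75 g × 10/3 ÷ 28.35 g/oz ≈ 9 oz
basmati rice: 140 g × 10/3 ÷ 28.35 g/oz ≈ 16 oz

quinoa: 750 g; diced tomatoes: 10 tsp; red lentils: 9 oz; basmati rice: 16 oz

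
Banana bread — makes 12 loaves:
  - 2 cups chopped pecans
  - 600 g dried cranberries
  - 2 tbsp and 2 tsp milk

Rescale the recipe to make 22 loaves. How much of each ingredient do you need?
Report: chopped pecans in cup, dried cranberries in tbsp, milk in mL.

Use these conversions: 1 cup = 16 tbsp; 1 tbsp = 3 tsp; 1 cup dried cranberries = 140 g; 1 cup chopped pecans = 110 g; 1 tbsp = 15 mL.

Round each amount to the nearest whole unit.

chopped pecans: 4 cup; dried cranberries: 126 tbsp; milk: 73 mL

Scaling factor: 22/12 = 11/6.
chopped pecans: 2 cup × 11/6 ≈ 4 cup
dried cranberries: 600 g × 11/6 ÷ 140 g/cup × 16 tbsp/cup ≈ 126 tbsp
milk: (2 tbsp + 2 tsp = 8/3 tbsp) × 11/6 × 15 mL/tbsp ≈ 73 mL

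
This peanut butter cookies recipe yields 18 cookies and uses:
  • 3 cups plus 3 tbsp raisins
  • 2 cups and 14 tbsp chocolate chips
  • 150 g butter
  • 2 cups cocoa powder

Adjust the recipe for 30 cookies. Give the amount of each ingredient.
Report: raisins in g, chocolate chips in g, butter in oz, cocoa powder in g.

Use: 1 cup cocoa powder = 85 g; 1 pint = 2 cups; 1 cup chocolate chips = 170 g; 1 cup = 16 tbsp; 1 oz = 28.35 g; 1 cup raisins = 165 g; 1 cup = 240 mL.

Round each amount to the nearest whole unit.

Scaling factor: 30/18 = 5/3.
raisins: (3 cup + 3 tbsp = 3.1875 cup) × 5/3 × 165 g/cup ≈ 877 g
chocolate chips: (2 cup + 14 tbsp = 2.875 cup) × 5/3 × 170 g/cup ≈ 815 g
butter: 150 g × 5/3 ÷ 28.35 g/oz ≈ 9 oz
cocoa powder: 2 cup × 5/3 × 85 g/cup ≈ 283 g

raisins: 877 g; chocolate chips: 815 g; butter: 9 oz; cocoa powder: 283 g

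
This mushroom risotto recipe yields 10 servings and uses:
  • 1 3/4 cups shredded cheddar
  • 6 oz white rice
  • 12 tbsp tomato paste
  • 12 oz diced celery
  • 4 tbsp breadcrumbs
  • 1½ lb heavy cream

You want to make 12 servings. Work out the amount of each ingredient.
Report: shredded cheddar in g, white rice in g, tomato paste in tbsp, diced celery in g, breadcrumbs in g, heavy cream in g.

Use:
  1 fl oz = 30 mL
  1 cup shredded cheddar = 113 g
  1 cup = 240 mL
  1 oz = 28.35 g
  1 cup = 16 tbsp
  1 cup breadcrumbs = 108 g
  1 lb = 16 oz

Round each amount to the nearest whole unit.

Scaling factor: 12/10 = 6/5 = 1.2.
shredded cheddar: 1.75 cup × 6/5 × 113 g/cup ≈ 237 g
white rice: 6 oz × 6/5 × 28.35 g/oz ≈ 204 g
tomato paste: 12 tbsp × 6/5 ≈ 14 tbsp
diced celery: 12 oz × 6/5 × 28.35 g/oz ≈ 408 g
breadcrumbs: 4 tbsp × 6/5 ÷ 16 tbsp/cup × 108 g/cup ≈ 32 g
heavy cream: 1.5 lb × 6/5 × 16 oz/lb × 28.35 g/oz ≈ 816 g

shredded cheddar: 237 g; white rice: 204 g; tomato paste: 14 tbsp; diced celery: 408 g; breadcrumbs: 32 g; heavy cream: 816 g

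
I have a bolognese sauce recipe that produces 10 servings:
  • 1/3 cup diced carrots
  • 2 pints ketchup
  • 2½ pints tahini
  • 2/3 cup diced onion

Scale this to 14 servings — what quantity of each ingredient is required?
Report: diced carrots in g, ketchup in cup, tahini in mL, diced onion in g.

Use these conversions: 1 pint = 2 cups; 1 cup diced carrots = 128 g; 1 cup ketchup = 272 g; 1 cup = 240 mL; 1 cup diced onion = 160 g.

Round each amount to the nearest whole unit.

Scaling factor: 14/10 = 7/5 = 1.4.
diced carrots: 1/3 cup × 7/5 × 128 g/cup ≈ 60 g
ketchup: 2 pint × 7/5 × 2 cup/pint ≈ 6 cup
tahini: 2.5 pint × 7/5 × 2 cup/pint × 240 mL/cup = 1680 mL
diced onion: 2/3 cup × 7/5 × 160 g/cup ≈ 149 g

diced carrots: 60 g; ketchup: 6 cup; tahini: 1680 mL; diced onion: 149 g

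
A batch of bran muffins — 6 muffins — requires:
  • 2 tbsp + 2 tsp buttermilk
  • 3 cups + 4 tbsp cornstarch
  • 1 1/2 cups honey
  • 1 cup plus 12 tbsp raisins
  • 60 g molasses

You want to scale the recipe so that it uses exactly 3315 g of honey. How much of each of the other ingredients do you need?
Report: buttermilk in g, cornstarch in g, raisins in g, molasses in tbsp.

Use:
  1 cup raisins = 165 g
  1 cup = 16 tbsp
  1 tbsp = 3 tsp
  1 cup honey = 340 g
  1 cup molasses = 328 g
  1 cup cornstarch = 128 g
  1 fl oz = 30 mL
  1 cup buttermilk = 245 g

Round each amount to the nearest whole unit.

The original recipe has 510 g of honey, so the scaling factor is 3315 ÷ 510 = 13/2 = 6.5.
buttermilk: (2 tbsp + 2 tsp = 8/3 tbsp) × 13/2 ÷ 16 tbsp/cup × 245 g/cup ≈ 265 g
cornstarch: (3 cup + 4 tbsp = 3.25 cup) × 13/2 × 128 g/cup = 2704 g
raisins: (1 cup + 12 tbsp = 1.75 cup) × 13/2 × 165 g/cup ≈ 1877 g
molasses: 60 g × 13/2 ÷ 328 g/cup × 16 tbsp/cup ≈ 19 tbsp

buttermilk: 265 g; cornstarch: 2704 g; raisins: 1877 g; molasses: 19 tbsp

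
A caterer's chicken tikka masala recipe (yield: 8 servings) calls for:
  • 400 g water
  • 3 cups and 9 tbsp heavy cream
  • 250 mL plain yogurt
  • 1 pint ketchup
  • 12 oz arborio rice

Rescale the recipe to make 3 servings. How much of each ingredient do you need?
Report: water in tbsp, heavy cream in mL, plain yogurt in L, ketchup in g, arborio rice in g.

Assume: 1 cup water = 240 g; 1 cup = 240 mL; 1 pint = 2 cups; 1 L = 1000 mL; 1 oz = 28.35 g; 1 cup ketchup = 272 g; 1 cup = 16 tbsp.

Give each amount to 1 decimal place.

Scaling factor: 3/8 = 0.375.
water: 400 g × 3/8 ÷ 240 g/cup × 16 tbsp/cup = 10.0 tbsp
heavy cream: (3 cup + 9 tbsp = 3.5625 cup) × 3/8 × 240 mL/cup ≈ 320.6 mL
plain yogurt: 250 mL × 3/8 ÷ 1000 mL/L ≈ 0.1 L
ketchup: 1 pint × 3/8 × 2 cup/pint × 272 g/cup = 204.0 g
arborio rice: 12 oz × 3/8 × 28.35 g/oz ≈ 127.6 g

water: 10.0 tbsp; heavy cream: 320.6 mL; plain yogurt: 0.1 L; ketchup: 204.0 g; arborio rice: 127.6 g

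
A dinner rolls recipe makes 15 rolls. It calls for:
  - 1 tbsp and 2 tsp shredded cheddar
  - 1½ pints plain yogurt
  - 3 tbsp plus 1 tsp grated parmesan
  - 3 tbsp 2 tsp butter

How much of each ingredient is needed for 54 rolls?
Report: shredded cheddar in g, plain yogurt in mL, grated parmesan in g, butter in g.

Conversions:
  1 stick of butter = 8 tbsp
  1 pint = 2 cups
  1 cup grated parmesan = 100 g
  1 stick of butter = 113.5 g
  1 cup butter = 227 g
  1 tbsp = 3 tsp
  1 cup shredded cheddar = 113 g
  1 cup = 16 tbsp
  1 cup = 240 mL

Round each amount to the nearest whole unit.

shredded cheddar: 42 g; plain yogurt: 2592 mL; grated parmesan: 75 g; butter: 187 g

Scaling factor: 54/15 = 18/5 = 3.6.
shredded cheddar: (1 tbsp + 2 tsp = 5/3 tbsp) × 18/5 ÷ 16 tbsp/cup × 113 g/cup ≈ 42 g
plain yogurt: 1.5 pint × 18/5 × 2 cup/pint × 240 mL/cup = 2592 mL
grated parmesan: (3 tbsp + 1 tsp = 10/3 tbsp) × 18/5 ÷ 16 tbsp/cup × 100 g/cup = 75 g
butter: (3 tbsp + 2 tsp = 11/3 tbsp) × 18/5 ÷ 8 tbsp/stick × 113.5 g/stick ≈ 187 g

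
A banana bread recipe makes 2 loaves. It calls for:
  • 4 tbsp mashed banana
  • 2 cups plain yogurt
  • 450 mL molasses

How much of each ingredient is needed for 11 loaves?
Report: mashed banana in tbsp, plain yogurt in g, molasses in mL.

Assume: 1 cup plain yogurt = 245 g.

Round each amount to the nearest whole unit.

mashed banana: 22 tbsp; plain yogurt: 2695 g; molasses: 2475 mL

Scaling factor: 11/2 = 5.5.
mashed banana: 4 tbsp × 11/2 = 22 tbsp
plain yogurt: 2 cup × 11/2 × 245 g/cup = 2695 g
molasses: 450 mL × 11/2 = 2475 mL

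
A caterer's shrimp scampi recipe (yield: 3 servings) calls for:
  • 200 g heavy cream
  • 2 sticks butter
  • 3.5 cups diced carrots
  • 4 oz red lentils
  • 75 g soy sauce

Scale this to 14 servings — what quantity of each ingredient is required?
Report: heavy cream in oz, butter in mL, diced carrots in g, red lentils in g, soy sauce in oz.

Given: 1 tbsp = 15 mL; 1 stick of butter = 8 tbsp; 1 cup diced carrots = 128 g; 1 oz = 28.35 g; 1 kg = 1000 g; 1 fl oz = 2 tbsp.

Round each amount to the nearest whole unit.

heavy cream: 33 oz; butter: 1120 mL; diced carrots: 2091 g; red lentils: 529 g; soy sauce: 12 oz

Scaling factor: 14/3.
heavy cream: 200 g × 14/3 ÷ 28.35 g/oz ≈ 33 oz
butter: 2 stick × 14/3 × 8 tbsp/stick × 15 mL/tbsp = 1120 mL
diced carrots: 3.5 cup × 14/3 × 128 g/cup ≈ 2091 g
red lentils: 4 oz × 14/3 × 28.35 g/oz ≈ 529 g
soy sauce: 75 g × 14/3 ÷ 28.35 g/oz ≈ 12 oz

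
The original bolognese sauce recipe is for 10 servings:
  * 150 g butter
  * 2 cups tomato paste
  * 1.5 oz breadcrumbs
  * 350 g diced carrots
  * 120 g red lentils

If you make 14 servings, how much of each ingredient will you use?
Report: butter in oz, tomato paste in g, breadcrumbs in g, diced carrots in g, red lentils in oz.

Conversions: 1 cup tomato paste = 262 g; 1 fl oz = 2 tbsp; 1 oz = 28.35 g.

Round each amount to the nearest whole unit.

Scaling factor: 14/10 = 7/5 = 1.4.
butter: 150 g × 7/5 ÷ 28.35 g/oz ≈ 7 oz
tomato paste: 2 cup × 7/5 × 262 g/cup ≈ 734 g
breadcrumbs: 1.5 oz × 7/5 × 28.35 g/oz ≈ 60 g
diced carrots: 350 g × 7/5 = 490 g
red lentils: 120 g × 7/5 ÷ 28.35 g/oz ≈ 6 oz

butter: 7 oz; tomato paste: 734 g; breadcrumbs: 60 g; diced carrots: 490 g; red lentils: 6 oz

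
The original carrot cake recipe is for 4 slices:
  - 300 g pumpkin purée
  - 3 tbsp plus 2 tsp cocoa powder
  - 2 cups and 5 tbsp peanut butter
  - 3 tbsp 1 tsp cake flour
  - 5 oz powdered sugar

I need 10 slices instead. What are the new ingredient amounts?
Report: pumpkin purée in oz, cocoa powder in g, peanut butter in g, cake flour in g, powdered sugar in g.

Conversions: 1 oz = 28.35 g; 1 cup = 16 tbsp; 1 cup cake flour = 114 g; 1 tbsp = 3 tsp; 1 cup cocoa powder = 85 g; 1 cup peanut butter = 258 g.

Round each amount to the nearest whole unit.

pumpkin purée: 26 oz; cocoa powder: 49 g; peanut butter: 1492 g; cake flour: 59 g; powdered sugar: 354 g

Scaling factor: 10/4 = 5/2 = 2.5.
pumpkin purée: 300 g × 5/2 ÷ 28.35 g/oz ≈ 26 oz
cocoa powder: (3 tbsp + 2 tsp = 11/3 tbsp) × 5/2 ÷ 16 tbsp/cup × 85 g/cup ≈ 49 g
peanut butter: (2 cup + 5 tbsp = 2.3125 cup) × 5/2 × 258 g/cup ≈ 1492 g
cake flour: (3 tbsp + 1 tsp = 10/3 tbsp) × 5/2 ÷ 16 tbsp/cup × 114 g/cup ≈ 59 g
powdered sugar: 5 oz × 5/2 × 28.35 g/oz ≈ 354 g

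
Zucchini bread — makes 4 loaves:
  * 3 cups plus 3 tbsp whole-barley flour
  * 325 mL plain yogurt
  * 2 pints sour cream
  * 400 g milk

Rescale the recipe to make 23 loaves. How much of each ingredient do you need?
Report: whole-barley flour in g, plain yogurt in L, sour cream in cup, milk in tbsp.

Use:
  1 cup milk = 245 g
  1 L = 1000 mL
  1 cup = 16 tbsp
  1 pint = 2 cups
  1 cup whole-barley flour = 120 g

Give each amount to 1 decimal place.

whole-barley flour: 2199.4 g; plain yogurt: 1.9 L; sour cream: 23.0 cup; milk: 150.2 tbsp

Scaling factor: 23/4 = 5.75.
whole-barley flour: (3 cup + 3 tbsp = 3.1875 cup) × 23/4 × 120 g/cup ≈ 2199.4 g
plain yogurt: 325 mL × 23/4 ÷ 1000 mL/L ≈ 1.9 L
sour cream: 2 pint × 23/4 × 2 cup/pint = 23.0 cup
milk: 400 g × 23/4 ÷ 245 g/cup × 16 tbsp/cup ≈ 150.2 tbsp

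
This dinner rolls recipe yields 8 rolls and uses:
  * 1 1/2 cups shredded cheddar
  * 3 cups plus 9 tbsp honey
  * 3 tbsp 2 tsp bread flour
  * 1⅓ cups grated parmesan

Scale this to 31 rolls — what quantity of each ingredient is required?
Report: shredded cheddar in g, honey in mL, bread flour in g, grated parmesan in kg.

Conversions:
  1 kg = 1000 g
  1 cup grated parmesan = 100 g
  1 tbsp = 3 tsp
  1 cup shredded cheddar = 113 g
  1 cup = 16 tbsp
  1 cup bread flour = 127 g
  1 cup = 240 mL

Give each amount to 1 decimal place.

Scaling factor: 31/8 = 3.875.
shredded cheddar: 1.5 cup × 31/8 × 113 g/cup ≈ 656.8 g
honey: (3 cup + 9 tbsp = 3.5625 cup) × 31/8 × 240 mL/cup ≈ 3313.1 mL
bread flour: (3 tbsp + 2 tsp = 11/3 tbsp) × 31/8 ÷ 16 tbsp/cup × 127 g/cup ≈ 112.8 g
grated parmesan: 4/3 cup × 31/8 × 100 g/cup ÷ 1000 g/kg ≈ 0.5 kg

shredded cheddar: 656.8 g; honey: 3313.1 mL; bread flour: 112.8 g; grated parmesan: 0.5 kg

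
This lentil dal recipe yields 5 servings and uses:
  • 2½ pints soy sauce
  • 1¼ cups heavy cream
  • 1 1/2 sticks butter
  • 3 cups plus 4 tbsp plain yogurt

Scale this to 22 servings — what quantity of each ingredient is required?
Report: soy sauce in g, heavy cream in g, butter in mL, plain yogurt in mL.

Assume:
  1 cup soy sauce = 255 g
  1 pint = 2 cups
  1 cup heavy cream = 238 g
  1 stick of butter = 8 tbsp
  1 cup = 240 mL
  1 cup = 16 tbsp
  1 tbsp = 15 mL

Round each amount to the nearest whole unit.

Scaling factor: 22/5 = 4.4.
soy sauce: 2.5 pint × 22/5 × 2 cup/pint × 255 g/cup = 5610 g
heavy cream: 1.25 cup × 22/5 × 238 g/cup = 1309 g
butter: 1.5 stick × 22/5 × 8 tbsp/stick × 15 mL/tbsp = 792 mL
plain yogurt: (3 cup + 4 tbsp = 3.25 cup) × 22/5 × 240 mL/cup = 3432 mL

soy sauce: 5610 g; heavy cream: 1309 g; butter: 792 mL; plain yogurt: 3432 mL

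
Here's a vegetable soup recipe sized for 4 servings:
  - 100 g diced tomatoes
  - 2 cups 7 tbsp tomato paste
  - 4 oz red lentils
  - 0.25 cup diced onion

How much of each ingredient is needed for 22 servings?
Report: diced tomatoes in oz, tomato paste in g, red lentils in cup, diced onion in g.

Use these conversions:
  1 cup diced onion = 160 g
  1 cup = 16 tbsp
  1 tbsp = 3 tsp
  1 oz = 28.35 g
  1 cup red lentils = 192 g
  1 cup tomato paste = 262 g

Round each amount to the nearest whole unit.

Scaling factor: 22/4 = 11/2 = 5.5.
diced tomatoes: 100 g × 11/2 ÷ 28.35 g/oz ≈ 19 oz
tomato paste: (2 cup + 7 tbsp = 2.4375 cup) × 11/2 × 262 g/cup ≈ 3512 g
red lentils: 4 oz × 11/2 × 28.35 g/oz ÷ 192 g/cup ≈ 3 cup
diced onion: 0.25 cup × 11/2 × 160 g/cup = 220 g

diced tomatoes: 19 oz; tomato paste: 3512 g; red lentils: 3 cup; diced onion: 220 g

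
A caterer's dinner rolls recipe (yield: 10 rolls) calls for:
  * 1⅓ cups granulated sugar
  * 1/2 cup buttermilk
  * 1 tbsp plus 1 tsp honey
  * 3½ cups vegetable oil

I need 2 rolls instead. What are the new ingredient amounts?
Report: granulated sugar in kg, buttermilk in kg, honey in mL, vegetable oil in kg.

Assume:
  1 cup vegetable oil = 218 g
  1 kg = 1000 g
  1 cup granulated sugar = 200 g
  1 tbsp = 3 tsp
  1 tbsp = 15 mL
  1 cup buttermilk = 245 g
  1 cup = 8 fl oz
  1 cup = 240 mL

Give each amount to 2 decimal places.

Scaling factor: 2/10 = 1/5 = 0.2.
granulated sugar: 4/3 cup × 1/5 × 200 g/cup ÷ 1000 g/kg ≈ 0.05 kg
buttermilk: 0.5 cup × 1/5 × 245 g/cup ÷ 1000 g/kg ≈ 0.02 kg
honey: (1 tbsp + 1 tsp = 4/3 tbsp) × 1/5 × 15 mL/tbsp = 4.00 mL
vegetable oil: 3.5 cup × 1/5 × 218 g/cup ÷ 1000 g/kg ≈ 0.15 kg

granulated sugar: 0.05 kg; buttermilk: 0.02 kg; honey: 4.00 mL; vegetable oil: 0.15 kg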